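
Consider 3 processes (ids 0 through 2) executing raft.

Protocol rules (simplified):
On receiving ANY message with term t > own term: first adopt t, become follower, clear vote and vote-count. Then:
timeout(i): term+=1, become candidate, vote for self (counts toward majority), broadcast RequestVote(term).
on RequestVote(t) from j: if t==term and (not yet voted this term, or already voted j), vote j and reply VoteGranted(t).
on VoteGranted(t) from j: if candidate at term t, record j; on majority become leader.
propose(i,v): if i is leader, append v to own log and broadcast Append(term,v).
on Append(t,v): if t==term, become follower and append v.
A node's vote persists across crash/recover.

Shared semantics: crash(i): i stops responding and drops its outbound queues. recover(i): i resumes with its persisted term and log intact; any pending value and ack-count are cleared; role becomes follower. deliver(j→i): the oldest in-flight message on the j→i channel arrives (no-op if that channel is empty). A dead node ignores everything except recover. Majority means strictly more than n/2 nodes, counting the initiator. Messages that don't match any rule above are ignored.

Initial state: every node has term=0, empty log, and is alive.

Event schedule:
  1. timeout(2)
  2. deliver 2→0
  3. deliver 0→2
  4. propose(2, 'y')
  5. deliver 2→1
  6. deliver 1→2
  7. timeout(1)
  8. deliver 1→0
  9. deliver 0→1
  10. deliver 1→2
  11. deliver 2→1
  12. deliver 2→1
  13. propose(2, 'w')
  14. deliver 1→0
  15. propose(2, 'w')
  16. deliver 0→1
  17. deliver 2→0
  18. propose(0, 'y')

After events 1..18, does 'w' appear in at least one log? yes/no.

step 1 timeout(2): 2={cand,t=1,log=-}
step 2 deliver 2→0: 0={foll,t=1,log=-}
step 3 deliver 0→2: 2={lead,t=1,log=-}
step 4 propose(2,'y'): 2={lead,t=1,log=y}
step 5 deliver 2→1: 1={foll,t=1,log=-}
step 6 deliver 1→2: —
step 7 timeout(1): 1={cand,t=2,log=-}
step 8 deliver 1→0: 0={foll,t=2,log=-}
step 9 deliver 0→1: 1={lead,t=2,log=-}
step 10 deliver 1→2: 2={foll,t=2,log=y}
step 11 deliver 2→1: —
step 12 deliver 2→1: —
step 13 propose(2,'w'): —
step 14 deliver 1→0: —
step 15 propose(2,'w'): —
step 16 deliver 0→1: —
step 17 deliver 2→0: —
step 18 propose(0,'y'): —

no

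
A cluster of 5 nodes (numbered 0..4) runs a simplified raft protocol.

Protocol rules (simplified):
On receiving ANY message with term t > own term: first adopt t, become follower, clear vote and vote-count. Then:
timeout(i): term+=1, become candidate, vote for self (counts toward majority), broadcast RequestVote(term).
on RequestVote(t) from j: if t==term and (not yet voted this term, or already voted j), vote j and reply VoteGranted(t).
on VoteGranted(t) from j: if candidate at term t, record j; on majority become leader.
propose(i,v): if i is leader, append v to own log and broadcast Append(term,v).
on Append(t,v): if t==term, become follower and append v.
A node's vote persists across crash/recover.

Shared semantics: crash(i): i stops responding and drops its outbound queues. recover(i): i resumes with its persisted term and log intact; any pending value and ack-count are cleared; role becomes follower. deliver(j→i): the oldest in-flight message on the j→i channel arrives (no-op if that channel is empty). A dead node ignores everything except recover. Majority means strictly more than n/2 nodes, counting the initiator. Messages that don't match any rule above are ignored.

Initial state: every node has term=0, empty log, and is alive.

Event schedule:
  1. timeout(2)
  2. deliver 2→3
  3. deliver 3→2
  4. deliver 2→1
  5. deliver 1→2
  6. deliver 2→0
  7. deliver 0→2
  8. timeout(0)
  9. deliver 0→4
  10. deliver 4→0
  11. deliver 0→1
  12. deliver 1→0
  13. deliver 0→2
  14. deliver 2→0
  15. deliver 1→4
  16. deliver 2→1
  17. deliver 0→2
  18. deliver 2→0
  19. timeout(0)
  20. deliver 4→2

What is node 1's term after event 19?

step 1 timeout(2): 2={cand,t=1,log=-}
step 2 deliver 2→3: 3={foll,t=1,log=-}
step 3 deliver 3→2: —
step 4 deliver 2→1: 1={foll,t=1,log=-}
step 5 deliver 1→2: 2={lead,t=1,log=-}
step 6 deliver 2→0: 0={foll,t=1,log=-}
step 7 deliver 0→2: —
step 8 timeout(0): 0={cand,t=2,log=-}
step 9 deliver 0→4: 4={foll,t=2,log=-}
step 10 deliver 4→0: —
step 11 deliver 0→1: 1={foll,t=2,log=-}
step 12 deliver 1→0: 0={lead,t=2,log=-}
step 13 deliver 0→2: 2={foll,t=2,log=-}
step 14 deliver 2→0: —
step 15 deliver 1→4: —
step 16 deliver 2→1: —
step 17 deliver 0→2: —
step 18 deliver 2→0: —
step 19 timeout(0): 0={cand,t=3,log=-}

2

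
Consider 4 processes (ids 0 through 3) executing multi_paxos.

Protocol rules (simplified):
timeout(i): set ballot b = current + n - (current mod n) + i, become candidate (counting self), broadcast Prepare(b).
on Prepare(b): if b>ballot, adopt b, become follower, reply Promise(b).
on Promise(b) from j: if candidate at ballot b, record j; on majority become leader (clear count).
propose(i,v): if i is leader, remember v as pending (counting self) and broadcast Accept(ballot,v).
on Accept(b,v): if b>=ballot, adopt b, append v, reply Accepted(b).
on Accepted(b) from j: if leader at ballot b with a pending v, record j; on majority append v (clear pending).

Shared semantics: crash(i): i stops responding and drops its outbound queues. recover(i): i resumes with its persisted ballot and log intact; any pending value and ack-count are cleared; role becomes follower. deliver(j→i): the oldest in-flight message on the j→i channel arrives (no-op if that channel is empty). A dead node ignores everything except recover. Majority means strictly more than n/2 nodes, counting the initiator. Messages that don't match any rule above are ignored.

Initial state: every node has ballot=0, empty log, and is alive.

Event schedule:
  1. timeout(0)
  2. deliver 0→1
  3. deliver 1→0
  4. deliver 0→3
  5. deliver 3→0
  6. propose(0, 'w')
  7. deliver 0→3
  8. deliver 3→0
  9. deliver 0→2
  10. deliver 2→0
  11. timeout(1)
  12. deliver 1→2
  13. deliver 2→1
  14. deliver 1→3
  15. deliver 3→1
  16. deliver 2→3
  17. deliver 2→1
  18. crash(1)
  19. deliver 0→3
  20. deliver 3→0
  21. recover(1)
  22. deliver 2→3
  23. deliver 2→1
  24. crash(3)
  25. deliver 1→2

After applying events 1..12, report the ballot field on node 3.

4

e1 timeout(0): 0[cand,b=4,-]
e2 deliver 0→1: 1[foll,b=4,-]
e3 deliver 1→0: ·
e4 deliver 0→3: 3[foll,b=4,-]
e5 deliver 3→0: 0[lead,b=4,-]
e6 propose(0,'w'): ·
e7 deliver 0→3: 3[foll,b=4,w]
e8 deliver 3→0: ·
e9 deliver 0→2: 2[foll,b=4,-]
e10 deliver 2→0: ·
e11 timeout(1): 1[cand,b=9,-]
e12 deliver 1→2: 2[foll,b=9,-]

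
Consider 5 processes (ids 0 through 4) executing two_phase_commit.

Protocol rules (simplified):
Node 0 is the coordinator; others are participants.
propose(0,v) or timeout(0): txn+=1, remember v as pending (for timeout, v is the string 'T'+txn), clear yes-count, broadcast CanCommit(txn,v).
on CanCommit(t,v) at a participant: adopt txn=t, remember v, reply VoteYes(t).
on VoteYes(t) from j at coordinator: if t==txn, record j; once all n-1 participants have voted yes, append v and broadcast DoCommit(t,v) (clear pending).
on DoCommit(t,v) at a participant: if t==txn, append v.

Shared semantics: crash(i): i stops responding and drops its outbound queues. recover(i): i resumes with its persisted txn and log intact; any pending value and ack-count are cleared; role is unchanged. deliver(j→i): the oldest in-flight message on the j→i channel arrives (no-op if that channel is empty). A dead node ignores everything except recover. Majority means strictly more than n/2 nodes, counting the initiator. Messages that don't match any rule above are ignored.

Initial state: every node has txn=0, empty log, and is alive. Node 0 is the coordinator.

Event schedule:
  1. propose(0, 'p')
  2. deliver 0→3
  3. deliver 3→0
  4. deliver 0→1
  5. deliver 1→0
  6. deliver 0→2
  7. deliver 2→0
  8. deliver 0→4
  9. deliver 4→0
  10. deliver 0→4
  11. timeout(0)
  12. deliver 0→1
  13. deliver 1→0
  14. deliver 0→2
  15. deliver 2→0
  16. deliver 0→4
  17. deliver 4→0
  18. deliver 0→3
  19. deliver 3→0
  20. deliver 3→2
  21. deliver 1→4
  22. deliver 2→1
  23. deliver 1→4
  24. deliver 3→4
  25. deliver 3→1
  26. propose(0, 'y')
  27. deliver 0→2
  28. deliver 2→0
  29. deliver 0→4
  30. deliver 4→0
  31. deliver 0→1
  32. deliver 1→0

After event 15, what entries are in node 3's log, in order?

empty

step 1 propose(0,'p'): 0={coor,t=1,log=-}
step 2 deliver 0→3: 3={part,t=1,log=-}
step 3 deliver 3→0: —
step 4 deliver 0→1: 1={part,t=1,log=-}
step 5 deliver 1→0: —
step 6 deliver 0→2: 2={part,t=1,log=-}
step 7 deliver 2→0: —
step 8 deliver 0→4: 4={part,t=1,log=-}
step 9 deliver 4→0: 0={coor,t=1,log=p}
step 10 deliver 0→4: 4={part,t=1,log=p}
step 11 timeout(0): 0={coor,t=2,log=p}
step 12 deliver 0→1: 1={part,t=1,log=p}
step 13 deliver 1→0: —
step 14 deliver 0→2: 2={part,t=1,log=p}
step 15 deliver 2→0: —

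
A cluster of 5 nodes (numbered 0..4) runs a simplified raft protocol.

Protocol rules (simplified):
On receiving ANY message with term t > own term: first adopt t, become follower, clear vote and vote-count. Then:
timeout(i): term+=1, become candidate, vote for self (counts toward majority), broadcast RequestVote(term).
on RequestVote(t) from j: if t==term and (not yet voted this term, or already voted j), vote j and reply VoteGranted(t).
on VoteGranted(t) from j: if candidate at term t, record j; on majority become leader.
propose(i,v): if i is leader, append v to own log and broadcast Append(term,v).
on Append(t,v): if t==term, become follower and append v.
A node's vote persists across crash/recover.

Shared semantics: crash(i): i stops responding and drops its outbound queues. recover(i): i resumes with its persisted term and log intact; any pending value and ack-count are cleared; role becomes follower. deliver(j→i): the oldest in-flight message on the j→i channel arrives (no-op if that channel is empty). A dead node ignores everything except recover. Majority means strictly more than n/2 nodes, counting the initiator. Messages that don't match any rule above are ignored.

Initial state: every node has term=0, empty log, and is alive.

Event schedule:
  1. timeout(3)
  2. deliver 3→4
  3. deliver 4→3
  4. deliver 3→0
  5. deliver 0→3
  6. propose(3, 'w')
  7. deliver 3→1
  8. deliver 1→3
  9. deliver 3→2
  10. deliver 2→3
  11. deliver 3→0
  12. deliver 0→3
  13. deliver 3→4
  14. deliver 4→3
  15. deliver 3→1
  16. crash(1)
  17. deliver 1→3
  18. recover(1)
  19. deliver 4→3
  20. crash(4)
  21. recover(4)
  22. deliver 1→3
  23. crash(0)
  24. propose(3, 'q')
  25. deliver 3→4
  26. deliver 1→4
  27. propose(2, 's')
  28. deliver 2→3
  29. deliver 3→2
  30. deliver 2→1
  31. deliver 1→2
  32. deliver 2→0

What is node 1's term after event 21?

[1] timeout(3) → N3(cand t1 [-])
[2] deliver 3→4 → N4(foll t1 [-])
[3] deliver 4→3 → ∅
[4] deliver 3→0 → N0(foll t1 [-])
[5] deliver 0→3 → N3(lead t1 [-])
[6] propose(3,'w') → N3(lead t1 [w])
[7] deliver 3→1 → N1(foll t1 [-])
[8] deliver 1→3 → ∅
[9] deliver 3→2 → N2(foll t1 [-])
[10] deliver 2→3 → ∅
[11] deliver 3→0 → N0(foll t1 [w])
[12] deliver 0→3 → ∅
[13] deliver 3→4 → N4(foll t1 [w])
[14] deliver 4→3 → ∅
[15] deliver 3→1 → N1(foll t1 [w])
[16] crash(1) → N1(✗foll t1 [w])
[17] deliver 1→3 → ∅
[18] recover(1) → N1(foll t1 [w])
[19] deliver 4→3 → ∅
[20] crash(4) → N4(✗foll t1 [w])
[21] recover(4) → N4(foll t1 [w])

1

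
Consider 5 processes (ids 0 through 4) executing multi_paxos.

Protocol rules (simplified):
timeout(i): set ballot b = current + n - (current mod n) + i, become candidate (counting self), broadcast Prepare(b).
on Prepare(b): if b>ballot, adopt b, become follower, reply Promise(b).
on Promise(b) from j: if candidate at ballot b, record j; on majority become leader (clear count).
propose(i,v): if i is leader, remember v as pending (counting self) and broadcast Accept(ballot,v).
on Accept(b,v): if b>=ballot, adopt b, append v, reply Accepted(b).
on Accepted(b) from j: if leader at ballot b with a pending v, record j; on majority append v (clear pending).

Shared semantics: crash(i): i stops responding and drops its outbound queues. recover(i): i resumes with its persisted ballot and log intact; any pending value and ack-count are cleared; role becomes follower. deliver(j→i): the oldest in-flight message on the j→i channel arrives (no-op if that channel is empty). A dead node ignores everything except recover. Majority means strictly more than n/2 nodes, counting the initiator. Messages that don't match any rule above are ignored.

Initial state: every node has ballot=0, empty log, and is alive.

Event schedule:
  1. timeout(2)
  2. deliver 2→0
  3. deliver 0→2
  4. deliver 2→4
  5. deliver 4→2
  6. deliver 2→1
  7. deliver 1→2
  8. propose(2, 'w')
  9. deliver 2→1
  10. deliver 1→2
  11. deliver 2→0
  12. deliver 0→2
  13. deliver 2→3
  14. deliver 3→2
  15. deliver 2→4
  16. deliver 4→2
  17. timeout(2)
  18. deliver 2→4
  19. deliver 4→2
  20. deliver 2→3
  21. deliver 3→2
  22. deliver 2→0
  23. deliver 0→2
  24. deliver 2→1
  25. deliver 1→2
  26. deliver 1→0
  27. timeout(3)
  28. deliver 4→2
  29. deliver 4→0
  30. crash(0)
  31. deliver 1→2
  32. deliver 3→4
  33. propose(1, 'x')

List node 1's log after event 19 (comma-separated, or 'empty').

e1 timeout(2): 2[cand,b=7,-]
e2 deliver 2→0: 0[foll,b=7,-]
e3 deliver 0→2: ·
e4 deliver 2→4: 4[foll,b=7,-]
e5 deliver 4→2: 2[lead,b=7,-]
e6 deliver 2→1: 1[foll,b=7,-]
e7 deliver 1→2: ·
e8 propose(2,'w'): ·
e9 deliver 2→1: 1[foll,b=7,w]
e10 deliver 1→2: ·
e11 deliver 2→0: 0[foll,b=7,w]
e12 deliver 0→2: 2[lead,b=7,w]
e13 deliver 2→3: 3[foll,b=7,-]
e14 deliver 3→2: ·
e15 deliver 2→4: 4[foll,b=7,w]
e16 deliver 4→2: ·
e17 timeout(2): 2[cand,b=12,w]
e18 deliver 2→4: 4[foll,b=12,w]
e19 deliver 4→2: ·

w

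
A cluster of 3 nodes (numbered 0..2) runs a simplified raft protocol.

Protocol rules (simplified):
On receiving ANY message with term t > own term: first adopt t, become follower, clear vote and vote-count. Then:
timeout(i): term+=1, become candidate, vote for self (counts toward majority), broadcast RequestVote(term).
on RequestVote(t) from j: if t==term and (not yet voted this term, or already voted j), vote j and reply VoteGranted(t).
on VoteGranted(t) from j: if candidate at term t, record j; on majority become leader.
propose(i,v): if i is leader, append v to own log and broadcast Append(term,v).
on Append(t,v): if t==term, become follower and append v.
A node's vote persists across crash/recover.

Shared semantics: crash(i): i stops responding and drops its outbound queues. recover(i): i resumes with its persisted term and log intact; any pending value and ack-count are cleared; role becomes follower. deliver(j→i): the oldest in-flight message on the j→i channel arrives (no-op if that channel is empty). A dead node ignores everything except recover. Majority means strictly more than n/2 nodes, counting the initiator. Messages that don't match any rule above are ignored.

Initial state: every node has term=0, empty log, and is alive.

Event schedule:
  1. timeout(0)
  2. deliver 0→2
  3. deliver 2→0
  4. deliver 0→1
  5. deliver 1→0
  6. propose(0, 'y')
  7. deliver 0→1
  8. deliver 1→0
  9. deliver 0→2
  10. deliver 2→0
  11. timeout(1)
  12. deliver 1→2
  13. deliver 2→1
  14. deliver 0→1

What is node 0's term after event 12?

e1 timeout(0): 0[cand,t=1,-]
e2 deliver 0→2: 2[foll,t=1,-]
e3 deliver 2→0: 0[lead,t=1,-]
e4 deliver 0→1: 1[foll,t=1,-]
e5 deliver 1→0: ·
e6 propose(0,'y'): 0[lead,t=1,y]
e7 deliver 0→1: 1[foll,t=1,y]
e8 deliver 1→0: ·
e9 deliver 0→2: 2[foll,t=1,y]
e10 deliver 2→0: ·
e11 timeout(1): 1[cand,t=2,y]
e12 deliver 1→2: 2[foll,t=2,y]

1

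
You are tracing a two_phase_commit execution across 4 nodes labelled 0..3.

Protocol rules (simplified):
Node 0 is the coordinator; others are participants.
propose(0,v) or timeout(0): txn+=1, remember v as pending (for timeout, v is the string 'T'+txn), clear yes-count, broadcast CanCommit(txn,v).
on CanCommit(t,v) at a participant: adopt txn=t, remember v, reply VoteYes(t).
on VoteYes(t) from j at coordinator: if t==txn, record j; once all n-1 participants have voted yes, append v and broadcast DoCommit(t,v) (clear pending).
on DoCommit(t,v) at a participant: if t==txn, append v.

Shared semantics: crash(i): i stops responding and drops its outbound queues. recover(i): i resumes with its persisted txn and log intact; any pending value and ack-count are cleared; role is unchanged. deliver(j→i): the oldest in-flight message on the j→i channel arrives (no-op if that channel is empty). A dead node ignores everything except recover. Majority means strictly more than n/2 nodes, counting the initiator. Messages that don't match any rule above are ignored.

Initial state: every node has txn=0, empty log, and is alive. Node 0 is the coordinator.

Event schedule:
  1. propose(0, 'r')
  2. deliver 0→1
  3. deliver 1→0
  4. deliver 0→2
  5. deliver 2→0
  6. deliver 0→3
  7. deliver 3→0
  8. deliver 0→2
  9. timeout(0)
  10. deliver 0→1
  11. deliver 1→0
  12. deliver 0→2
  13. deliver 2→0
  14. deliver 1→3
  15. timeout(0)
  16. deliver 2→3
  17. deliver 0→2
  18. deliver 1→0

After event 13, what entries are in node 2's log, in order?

after 1 — propose(0,'r'): n0:coor/t1/[-]
after 2 — deliver 0→1: n1:part/t1/[-]
after 3 — deliver 1→0: ·
after 4 — deliver 0→2: n2:part/t1/[-]
after 5 — deliver 2→0: ·
after 6 — deliver 0→3: n3:part/t1/[-]
after 7 — deliver 3→0: n0:coor/t1/[r]
after 8 — deliver 0→2: n2:part/t1/[r]
after 9 — timeout(0): n0:coor/t2/[r]
after 10 — deliver 0→1: n1:part/t1/[r]
after 11 — deliver 1→0: ·
after 12 — deliver 0→2: n2:part/t2/[r]
after 13 — deliver 2→0: ·

r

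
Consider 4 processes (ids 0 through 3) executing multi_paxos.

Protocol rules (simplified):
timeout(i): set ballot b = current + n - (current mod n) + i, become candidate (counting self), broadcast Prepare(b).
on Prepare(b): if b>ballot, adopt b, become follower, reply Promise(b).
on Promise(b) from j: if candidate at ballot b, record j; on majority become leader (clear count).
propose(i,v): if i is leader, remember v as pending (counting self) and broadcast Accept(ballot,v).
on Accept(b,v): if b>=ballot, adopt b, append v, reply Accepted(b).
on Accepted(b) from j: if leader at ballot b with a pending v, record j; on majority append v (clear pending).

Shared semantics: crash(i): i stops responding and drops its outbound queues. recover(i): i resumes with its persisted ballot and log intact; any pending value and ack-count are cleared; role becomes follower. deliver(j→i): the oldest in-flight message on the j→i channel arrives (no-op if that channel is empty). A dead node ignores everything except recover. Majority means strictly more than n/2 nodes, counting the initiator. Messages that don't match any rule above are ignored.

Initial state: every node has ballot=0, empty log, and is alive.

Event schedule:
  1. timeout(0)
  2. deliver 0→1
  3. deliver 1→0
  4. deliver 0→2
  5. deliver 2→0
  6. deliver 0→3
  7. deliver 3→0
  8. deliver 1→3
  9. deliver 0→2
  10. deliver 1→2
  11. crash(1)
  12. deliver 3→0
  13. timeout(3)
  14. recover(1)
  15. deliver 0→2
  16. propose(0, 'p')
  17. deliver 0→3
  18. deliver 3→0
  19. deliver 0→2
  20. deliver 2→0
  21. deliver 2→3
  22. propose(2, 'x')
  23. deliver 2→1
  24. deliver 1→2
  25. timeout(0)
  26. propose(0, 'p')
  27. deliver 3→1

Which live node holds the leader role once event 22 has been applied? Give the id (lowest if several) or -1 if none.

-1

after 1 — timeout(0): n0:cand/b4/[-]
after 2 — deliver 0→1: n1:foll/b4/[-]
after 3 — deliver 1→0: ·
after 4 — deliver 0→2: n2:foll/b4/[-]
after 5 — deliver 2→0: n0:lead/b4/[-]
after 6 — deliver 0→3: n3:foll/b4/[-]
after 7 — deliver 3→0: ·
after 8 — deliver 1→3: ·
after 9 — deliver 0→2: ·
after 10 — deliver 1→2: ·
after 11 — crash(1): n1:✗foll/b4/[-]
after 12 — deliver 3→0: ·
after 13 — timeout(3): n3:cand/b11/[-]
after 14 — recover(1): n1:foll/b4/[-]
after 15 — deliver 0→2: ·
after 16 — propose(0,'p'): ·
after 17 — deliver 0→3: ·
after 18 — deliver 3→0: n0:foll/b11/[-]
after 19 — deliver 0→2: n2:foll/b4/[p]
after 20 — deliver 2→0: ·
after 21 — deliver 2→3: ·
after 22 — propose(2,'x'): ·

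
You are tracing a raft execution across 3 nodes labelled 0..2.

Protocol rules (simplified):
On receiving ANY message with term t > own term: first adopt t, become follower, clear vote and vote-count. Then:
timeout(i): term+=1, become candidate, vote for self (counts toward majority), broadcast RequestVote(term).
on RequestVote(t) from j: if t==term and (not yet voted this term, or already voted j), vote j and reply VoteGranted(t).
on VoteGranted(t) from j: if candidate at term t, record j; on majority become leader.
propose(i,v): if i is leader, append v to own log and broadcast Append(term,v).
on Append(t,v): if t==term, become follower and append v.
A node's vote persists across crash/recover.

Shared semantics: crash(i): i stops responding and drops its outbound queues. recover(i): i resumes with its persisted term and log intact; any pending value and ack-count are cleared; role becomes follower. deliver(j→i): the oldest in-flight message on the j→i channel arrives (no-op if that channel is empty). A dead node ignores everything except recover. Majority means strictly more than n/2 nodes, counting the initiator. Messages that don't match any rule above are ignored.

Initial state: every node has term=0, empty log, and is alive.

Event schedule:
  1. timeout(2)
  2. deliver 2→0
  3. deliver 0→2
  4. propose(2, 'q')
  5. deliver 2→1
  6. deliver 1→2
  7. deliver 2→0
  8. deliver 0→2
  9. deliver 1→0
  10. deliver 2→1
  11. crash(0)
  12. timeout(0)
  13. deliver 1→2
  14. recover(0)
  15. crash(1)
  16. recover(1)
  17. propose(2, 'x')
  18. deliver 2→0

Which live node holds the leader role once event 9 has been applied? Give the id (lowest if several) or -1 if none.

2

1. timeout(2):  <2:cand t1 ->
2. deliver 2→0:  <0:foll t1 ->
3. deliver 0→2:  <2:lead t1 ->
4. propose(2,'q'):  <2:lead t1 q>
5. deliver 2→1:  <1:foll t1 ->
6. deliver 1→2:  nop
7. deliver 2→0:  <0:foll t1 q>
8. deliver 0→2:  nop
9. deliver 1→0:  nop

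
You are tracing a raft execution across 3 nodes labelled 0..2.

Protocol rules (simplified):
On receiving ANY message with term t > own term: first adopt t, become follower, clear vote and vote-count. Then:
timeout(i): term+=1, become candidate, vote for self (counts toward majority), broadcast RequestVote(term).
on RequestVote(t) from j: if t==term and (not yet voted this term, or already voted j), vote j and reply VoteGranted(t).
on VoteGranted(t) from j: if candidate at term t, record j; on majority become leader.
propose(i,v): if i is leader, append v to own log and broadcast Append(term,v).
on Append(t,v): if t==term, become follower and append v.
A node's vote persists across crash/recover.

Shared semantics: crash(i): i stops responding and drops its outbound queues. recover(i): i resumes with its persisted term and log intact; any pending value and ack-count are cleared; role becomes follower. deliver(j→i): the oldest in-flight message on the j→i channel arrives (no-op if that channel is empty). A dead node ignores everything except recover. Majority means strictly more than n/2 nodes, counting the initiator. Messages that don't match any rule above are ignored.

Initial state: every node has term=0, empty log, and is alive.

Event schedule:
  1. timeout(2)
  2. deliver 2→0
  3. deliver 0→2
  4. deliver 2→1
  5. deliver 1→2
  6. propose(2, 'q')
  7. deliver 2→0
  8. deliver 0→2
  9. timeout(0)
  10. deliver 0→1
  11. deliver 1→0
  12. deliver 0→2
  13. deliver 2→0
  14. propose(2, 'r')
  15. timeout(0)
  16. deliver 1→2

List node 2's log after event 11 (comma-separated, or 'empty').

q

step 1 timeout(2): 2={cand,t=1,log=-}
step 2 deliver 2→0: 0={foll,t=1,log=-}
step 3 deliver 0→2: 2={lead,t=1,log=-}
step 4 deliver 2→1: 1={foll,t=1,log=-}
step 5 deliver 1→2: —
step 6 propose(2,'q'): 2={lead,t=1,log=q}
step 7 deliver 2→0: 0={foll,t=1,log=q}
step 8 deliver 0→2: —
step 9 timeout(0): 0={cand,t=2,log=q}
step 10 deliver 0→1: 1={foll,t=2,log=-}
step 11 deliver 1→0: 0={lead,t=2,log=q}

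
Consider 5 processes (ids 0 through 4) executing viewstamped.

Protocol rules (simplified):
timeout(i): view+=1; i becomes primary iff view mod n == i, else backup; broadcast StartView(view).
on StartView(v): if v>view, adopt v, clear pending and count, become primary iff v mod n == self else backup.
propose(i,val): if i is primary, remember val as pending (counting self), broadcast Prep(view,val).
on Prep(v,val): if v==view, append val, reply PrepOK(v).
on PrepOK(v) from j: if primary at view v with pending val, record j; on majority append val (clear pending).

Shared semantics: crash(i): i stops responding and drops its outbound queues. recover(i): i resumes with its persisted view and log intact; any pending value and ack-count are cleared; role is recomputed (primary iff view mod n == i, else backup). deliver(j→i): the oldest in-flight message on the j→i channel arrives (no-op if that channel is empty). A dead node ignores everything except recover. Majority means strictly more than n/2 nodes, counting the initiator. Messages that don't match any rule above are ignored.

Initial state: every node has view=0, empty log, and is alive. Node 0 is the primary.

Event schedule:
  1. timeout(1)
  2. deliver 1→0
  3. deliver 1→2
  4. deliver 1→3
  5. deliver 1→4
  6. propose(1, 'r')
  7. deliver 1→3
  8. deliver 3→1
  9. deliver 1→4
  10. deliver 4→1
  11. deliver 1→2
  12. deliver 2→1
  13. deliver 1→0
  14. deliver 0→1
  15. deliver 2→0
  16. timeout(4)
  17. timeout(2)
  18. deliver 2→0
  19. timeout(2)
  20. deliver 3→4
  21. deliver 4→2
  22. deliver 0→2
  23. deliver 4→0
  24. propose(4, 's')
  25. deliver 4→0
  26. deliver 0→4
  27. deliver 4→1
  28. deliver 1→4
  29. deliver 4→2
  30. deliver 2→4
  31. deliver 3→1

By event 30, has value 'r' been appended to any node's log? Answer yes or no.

yes

after 1 — timeout(1): n1:prim/v1/[-]
after 2 — deliver 1→0: n0:back/v1/[-]
after 3 — deliver 1→2: n2:back/v1/[-]
after 4 — deliver 1→3: n3:back/v1/[-]
after 5 — deliver 1→4: n4:back/v1/[-]
after 6 — propose(1,'r'): ·
after 7 — deliver 1→3: n3:back/v1/[r]
after 8 — deliver 3→1: ·
after 9 — deliver 1→4: n4:back/v1/[r]
after 10 — deliver 4→1: n1:prim/v1/[r]
after 11 — deliver 1→2: n2:back/v1/[r]
after 12 — deliver 2→1: ·
after 13 — deliver 1→0: n0:back/v1/[r]
after 14 — deliver 0→1: ·
after 15 — deliver 2→0: ·
after 16 — timeout(4): n4:back/v2/[r]
after 17 — timeout(2): n2:prim/v2/[r]
after 18 — deliver 2→0: n0:back/v2/[r]
after 19 — timeout(2): n2:back/v3/[r]
after 20 — deliver 3→4: ·
after 21 — deliver 4→2: ·
after 22 — deliver 0→2: ·
after 23 — deliver 4→0: ·
after 24 — propose(4,'s'): ·
after 25 — deliver 4→0: ·
after 26 — deliver 0→4: ·
after 27 — deliver 4→1: n1:back/v2/[r]
after 28 — deliver 1→4: ·
after 29 — deliver 4→2: ·
after 30 — deliver 2→4: ·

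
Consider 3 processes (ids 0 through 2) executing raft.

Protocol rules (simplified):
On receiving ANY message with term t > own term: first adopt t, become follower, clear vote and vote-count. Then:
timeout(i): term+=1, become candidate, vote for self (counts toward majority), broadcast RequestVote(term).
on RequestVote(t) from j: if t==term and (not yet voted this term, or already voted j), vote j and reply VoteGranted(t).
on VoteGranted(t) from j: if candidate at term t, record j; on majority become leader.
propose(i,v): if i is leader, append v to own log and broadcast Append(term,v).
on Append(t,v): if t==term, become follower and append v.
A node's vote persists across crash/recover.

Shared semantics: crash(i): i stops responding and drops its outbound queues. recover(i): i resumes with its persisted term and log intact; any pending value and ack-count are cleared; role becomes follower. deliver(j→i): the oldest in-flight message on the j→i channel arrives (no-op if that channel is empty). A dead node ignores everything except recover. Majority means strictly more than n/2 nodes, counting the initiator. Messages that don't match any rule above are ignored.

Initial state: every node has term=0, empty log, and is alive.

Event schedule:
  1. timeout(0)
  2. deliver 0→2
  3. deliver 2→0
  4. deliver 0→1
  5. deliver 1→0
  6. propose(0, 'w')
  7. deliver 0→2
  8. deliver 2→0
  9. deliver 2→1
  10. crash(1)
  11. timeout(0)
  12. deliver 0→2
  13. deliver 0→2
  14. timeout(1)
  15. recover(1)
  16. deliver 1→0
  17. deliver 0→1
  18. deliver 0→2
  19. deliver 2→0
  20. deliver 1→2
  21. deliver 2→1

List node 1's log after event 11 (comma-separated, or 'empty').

empty

[1] timeout(0) → N0(cand t1 [-])
[2] deliver 0→2 → N2(foll t1 [-])
[3] deliver 2→0 → N0(lead t1 [-])
[4] deliver 0→1 → N1(foll t1 [-])
[5] deliver 1→0 → ∅
[6] propose(0,'w') → N0(lead t1 [w])
[7] deliver 0→2 → N2(foll t1 [w])
[8] deliver 2→0 → ∅
[9] deliver 2→1 → ∅
[10] crash(1) → N1(✗foll t1 [-])
[11] timeout(0) → N0(cand t2 [w])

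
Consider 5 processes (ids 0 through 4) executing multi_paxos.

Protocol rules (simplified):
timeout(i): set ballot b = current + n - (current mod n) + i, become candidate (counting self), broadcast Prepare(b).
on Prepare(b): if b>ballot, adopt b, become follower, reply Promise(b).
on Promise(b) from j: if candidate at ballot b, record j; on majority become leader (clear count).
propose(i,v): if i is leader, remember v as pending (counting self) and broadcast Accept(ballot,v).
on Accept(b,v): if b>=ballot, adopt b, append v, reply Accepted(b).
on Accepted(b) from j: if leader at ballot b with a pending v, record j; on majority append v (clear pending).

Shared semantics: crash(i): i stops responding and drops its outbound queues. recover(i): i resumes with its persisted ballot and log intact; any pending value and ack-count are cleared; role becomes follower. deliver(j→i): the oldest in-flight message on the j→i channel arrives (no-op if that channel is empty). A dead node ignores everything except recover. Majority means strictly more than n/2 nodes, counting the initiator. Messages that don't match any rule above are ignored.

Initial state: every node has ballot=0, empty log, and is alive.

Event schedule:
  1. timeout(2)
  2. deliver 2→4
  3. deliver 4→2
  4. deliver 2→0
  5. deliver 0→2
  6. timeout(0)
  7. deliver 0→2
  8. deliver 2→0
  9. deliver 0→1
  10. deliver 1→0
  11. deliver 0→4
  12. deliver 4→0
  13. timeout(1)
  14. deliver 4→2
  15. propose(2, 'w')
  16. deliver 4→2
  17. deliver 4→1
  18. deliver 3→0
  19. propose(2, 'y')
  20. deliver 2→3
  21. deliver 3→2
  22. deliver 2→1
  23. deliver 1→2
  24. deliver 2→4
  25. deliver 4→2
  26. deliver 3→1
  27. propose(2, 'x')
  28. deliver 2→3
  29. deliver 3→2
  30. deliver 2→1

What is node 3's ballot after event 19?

0

1. timeout(2):  <2:cand b7 ->
2. deliver 2→4:  <4:foll b7 ->
3. deliver 4→2:  nop
4. deliver 2→0:  <0:foll b7 ->
5. deliver 0→2:  <2:lead b7 ->
6. timeout(0):  <0:cand b10 ->
7. deliver 0→2:  <2:foll b10 ->
8. deliver 2→0:  nop
9. deliver 0→1:  <1:foll b10 ->
10. deliver 1→0:  <0:lead b10 ->
11. deliver 0→4:  <4:foll b10 ->
12. deliver 4→0:  nop
13. timeout(1):  <1:cand b16 ->
14. deliver 4→2:  nop
15. propose(2,'w'):  nop
16. deliver 4→2:  nop
17. deliver 4→1:  nop
18. deliver 3→0:  nop
19. propose(2,'y'):  nop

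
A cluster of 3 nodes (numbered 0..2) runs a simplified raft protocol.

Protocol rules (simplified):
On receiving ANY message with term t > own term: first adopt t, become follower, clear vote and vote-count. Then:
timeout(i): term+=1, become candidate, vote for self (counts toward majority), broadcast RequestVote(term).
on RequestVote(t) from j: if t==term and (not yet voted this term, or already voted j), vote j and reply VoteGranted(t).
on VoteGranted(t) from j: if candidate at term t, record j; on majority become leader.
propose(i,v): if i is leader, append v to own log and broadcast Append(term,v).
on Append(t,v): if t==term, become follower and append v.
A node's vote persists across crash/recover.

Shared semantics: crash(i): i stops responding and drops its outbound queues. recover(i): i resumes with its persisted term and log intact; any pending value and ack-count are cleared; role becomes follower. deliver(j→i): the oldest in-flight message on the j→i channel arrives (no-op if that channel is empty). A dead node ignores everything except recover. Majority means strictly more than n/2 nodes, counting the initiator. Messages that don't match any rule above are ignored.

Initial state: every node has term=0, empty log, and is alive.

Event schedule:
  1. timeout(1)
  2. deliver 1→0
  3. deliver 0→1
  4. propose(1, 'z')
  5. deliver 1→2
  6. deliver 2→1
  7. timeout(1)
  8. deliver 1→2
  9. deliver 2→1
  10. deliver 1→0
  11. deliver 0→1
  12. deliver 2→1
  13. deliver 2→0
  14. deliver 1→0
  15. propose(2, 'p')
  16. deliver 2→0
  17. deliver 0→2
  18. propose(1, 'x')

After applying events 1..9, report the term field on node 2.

1

1. timeout(1):  <1:cand t1 ->
2. deliver 1→0:  <0:foll t1 ->
3. deliver 0→1:  <1:lead t1 ->
4. propose(1,'z'):  <1:lead t1 z>
5. deliver 1→2:  <2:foll t1 ->
6. deliver 2→1:  nop
7. timeout(1):  <1:cand t2 z>
8. deliver 1→2:  <2:foll t1 z>
9. deliver 2→1:  nop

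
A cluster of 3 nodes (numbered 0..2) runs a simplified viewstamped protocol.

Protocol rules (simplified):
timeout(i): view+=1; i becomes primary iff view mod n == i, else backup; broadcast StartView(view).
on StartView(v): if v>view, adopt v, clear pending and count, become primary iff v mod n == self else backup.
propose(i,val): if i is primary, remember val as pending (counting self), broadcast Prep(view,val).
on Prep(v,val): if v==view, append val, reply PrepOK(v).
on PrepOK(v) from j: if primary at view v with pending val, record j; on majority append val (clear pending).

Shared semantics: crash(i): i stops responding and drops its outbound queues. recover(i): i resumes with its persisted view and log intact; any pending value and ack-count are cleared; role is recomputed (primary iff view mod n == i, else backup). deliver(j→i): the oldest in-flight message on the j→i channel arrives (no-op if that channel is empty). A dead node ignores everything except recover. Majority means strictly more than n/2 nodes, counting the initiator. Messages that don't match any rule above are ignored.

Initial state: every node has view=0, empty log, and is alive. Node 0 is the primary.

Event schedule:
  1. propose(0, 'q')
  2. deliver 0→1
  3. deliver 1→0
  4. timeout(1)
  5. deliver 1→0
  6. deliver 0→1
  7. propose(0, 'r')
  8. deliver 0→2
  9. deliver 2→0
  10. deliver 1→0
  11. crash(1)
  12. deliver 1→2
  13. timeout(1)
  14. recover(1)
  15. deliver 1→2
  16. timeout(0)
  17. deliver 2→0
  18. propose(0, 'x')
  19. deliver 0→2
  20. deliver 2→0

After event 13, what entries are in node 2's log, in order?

1. propose(0,'q'):  nop
2. deliver 0→1:  <1:back v0 q>
3. deliver 1→0:  <0:prim v0 q>
4. timeout(1):  <1:prim v1 q>
5. deliver 1→0:  <0:back v1 q>
6. deliver 0→1:  nop
7. propose(0,'r'):  nop
8. deliver 0→2:  <2:back v0 q>
9. deliver 2→0:  nop
10. deliver 1→0:  nop
11. crash(1):  <1:✗prim v1 q>
12. deliver 1→2:  nop
13. timeout(1):  nop

q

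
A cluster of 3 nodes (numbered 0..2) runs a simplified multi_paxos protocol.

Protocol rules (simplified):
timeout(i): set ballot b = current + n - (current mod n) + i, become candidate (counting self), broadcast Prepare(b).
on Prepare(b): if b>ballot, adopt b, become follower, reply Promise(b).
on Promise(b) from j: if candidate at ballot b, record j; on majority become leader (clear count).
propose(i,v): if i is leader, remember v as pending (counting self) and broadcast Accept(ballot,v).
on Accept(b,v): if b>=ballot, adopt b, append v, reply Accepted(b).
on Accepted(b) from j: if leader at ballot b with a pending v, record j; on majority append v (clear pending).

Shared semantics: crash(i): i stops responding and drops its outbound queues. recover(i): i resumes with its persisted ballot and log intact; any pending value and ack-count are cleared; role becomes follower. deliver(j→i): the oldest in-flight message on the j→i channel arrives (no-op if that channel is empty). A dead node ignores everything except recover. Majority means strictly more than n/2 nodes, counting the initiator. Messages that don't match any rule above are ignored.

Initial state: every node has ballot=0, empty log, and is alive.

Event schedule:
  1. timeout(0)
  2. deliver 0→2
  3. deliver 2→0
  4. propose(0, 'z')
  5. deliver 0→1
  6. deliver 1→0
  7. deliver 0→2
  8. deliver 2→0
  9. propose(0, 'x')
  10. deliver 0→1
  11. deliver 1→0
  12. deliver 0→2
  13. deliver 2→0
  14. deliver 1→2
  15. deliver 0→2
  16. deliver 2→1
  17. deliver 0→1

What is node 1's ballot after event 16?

e1 timeout(0): 0[cand,b=3,-]
e2 deliver 0→2: 2[foll,b=3,-]
e3 deliver 2→0: 0[lead,b=3,-]
e4 propose(0,'z'): ·
e5 deliver 0→1: 1[foll,b=3,-]
e6 deliver 1→0: ·
e7 deliver 0→2: 2[foll,b=3,z]
e8 deliver 2→0: 0[lead,b=3,z]
e9 propose(0,'x'): ·
e10 deliver 0→1: 1[foll,b=3,z]
e11 deliver 1→0: 0[lead,b=3,z,x]
e12 deliver 0→2: 2[foll,b=3,z,x]
e13 deliver 2→0: ·
e14 deliver 1→2: ·
e15 deliver 0→2: ·
e16 deliver 2→1: ·

3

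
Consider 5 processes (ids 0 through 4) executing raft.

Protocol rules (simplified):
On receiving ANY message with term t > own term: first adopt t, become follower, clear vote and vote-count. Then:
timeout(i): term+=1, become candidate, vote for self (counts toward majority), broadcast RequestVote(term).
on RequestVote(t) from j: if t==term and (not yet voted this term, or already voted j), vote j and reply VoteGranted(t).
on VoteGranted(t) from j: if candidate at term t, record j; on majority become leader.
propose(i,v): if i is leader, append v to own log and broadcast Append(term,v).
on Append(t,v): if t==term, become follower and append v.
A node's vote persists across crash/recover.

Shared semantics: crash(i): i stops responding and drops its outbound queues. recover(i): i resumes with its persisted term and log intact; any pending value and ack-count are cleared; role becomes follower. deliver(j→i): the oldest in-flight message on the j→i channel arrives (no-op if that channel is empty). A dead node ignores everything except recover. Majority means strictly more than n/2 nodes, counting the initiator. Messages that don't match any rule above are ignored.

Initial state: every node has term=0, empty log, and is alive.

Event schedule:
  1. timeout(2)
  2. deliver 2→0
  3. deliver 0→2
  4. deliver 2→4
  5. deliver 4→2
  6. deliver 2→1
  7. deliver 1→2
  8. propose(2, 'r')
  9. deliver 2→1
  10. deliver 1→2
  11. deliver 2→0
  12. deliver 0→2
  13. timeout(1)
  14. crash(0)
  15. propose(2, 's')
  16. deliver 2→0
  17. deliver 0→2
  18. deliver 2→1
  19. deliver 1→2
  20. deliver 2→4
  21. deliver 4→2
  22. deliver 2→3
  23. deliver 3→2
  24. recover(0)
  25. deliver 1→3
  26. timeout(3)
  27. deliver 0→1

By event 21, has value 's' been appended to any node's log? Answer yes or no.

yes

1. timeout(2):  <2:cand t1 ->
2. deliver 2→0:  <0:foll t1 ->
3. deliver 0→2:  nop
4. deliver 2→4:  <4:foll t1 ->
5. deliver 4→2:  <2:lead t1 ->
6. deliver 2→1:  <1:foll t1 ->
7. deliver 1→2:  nop
8. propose(2,'r'):  <2:lead t1 r>
9. deliver 2→1:  <1:foll t1 r>
10. deliver 1→2:  nop
11. deliver 2→0:  <0:foll t1 r>
12. deliver 0→2:  nop
13. timeout(1):  <1:cand t2 r>
14. crash(0):  <0:✗foll t1 r>
15. propose(2,'s'):  <2:lead t1 r,s>
16. deliver 2→0:  nop
17. deliver 0→2:  nop
18. deliver 2→1:  nop
19. deliver 1→2:  <2:foll t2 r,s>
20. deliver 2→4:  <4:foll t1 r>
21. deliver 4→2:  nop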